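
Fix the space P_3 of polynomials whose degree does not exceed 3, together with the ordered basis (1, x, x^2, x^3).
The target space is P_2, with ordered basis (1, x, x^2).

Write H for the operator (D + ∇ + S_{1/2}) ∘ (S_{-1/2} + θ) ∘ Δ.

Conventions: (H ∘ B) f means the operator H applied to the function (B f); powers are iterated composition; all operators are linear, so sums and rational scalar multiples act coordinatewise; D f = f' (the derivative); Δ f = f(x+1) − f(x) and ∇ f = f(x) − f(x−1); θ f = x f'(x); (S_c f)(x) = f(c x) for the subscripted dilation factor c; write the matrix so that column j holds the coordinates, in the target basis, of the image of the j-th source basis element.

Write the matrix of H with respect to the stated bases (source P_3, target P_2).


the matrix is [[0, 1, 3, -11/4]; [0, 0, 1/2, 111/4]; [0, 0, 0, 27/16]] (rows listed top to bottom)

image of 1: 0
image of x: 1
image of x^2: (1/2)x + 3
image of x^3: (27/16)x^2 + (111/4)x - 11/4
each image's coordinates form column j of the matrix


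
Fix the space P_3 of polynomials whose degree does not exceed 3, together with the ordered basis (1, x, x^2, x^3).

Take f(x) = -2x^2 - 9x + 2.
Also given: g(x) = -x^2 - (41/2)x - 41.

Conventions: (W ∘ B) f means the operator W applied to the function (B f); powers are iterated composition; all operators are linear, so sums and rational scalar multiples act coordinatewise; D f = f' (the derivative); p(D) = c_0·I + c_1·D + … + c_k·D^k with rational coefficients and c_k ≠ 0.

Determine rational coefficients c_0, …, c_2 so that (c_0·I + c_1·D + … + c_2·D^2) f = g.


D^0 f = -2x^2 - 9x + 2
D^1 f = -4x - 9
D^2 f = -4
matching coefficients of g against c_0 f + c_1 Df + … from the top degree down determines the c_i
solution: c_0 = 1/2, c_1 = 4, c_2 = 3/2

p(D) = (1/2)·I + 4·D + (3/2)·D^2, i.e. c_0 = 1/2, c_1 = 4, c_2 = 3/2


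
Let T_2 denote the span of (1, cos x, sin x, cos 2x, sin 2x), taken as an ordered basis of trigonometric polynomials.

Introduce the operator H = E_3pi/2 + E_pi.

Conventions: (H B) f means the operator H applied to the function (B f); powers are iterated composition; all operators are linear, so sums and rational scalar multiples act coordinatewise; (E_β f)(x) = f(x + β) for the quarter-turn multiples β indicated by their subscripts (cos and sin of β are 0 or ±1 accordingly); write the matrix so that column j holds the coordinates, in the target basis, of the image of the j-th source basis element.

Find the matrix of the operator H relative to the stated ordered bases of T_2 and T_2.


the matrix is [[2, 0, 0, 0, 0]; [0, -1, -1, 0, 0]; [0, 1, -1, 0, 0]; [0, 0, 0, 0, 0]; [0, 0, 0, 0, 0]] (rows listed top to bottom)

image of 1: 2
image of cos x: -cos x + sin x
image of sin x: -cos x - sin x
image of cos 2x: 0
image of sin 2x: 0
each image's coordinates form column j of the matrix


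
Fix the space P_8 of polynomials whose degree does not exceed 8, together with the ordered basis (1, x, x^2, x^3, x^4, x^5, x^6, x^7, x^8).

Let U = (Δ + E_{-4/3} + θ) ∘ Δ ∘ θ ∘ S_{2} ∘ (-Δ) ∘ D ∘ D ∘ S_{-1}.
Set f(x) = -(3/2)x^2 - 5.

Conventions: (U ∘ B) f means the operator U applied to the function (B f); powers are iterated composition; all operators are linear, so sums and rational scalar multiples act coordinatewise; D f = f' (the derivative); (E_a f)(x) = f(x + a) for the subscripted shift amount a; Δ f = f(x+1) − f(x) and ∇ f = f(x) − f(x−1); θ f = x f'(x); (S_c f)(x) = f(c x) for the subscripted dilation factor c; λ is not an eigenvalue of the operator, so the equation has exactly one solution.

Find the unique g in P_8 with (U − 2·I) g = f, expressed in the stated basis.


write g with unknown coordinates in the stated basis and equate coefficients in (U − 2·I) g = f
solving from the highest basis element down gives g = (3/4)x^2 + 5/2
check: U g = 0
so U g − 2·g = -(3/2)x^2 - 5 = f ✓

the image equals g(x) = (3/4)x^2 + 5/2


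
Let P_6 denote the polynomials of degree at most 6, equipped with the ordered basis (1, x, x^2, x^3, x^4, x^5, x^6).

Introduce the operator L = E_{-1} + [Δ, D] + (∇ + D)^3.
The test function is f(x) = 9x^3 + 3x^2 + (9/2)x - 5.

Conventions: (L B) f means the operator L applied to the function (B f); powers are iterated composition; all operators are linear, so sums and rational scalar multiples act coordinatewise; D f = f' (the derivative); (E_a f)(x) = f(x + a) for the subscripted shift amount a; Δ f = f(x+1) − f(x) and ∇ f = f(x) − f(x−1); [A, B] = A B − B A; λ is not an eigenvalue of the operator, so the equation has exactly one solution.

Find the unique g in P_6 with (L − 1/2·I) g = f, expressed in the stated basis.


write g with unknown coordinates in the stated basis and equate coefficients in (L − 1/2·I) g = f
solving from the highest basis element down gives g = 18x^3 + 114x^2 + 357x - 1216
check: L g = 18x^3 + 60x^2 + 183x - 613
so L g − 1/2·g = 9x^3 + 3x^2 + (9/2)x - 5 = f ✓

the image equals g(x) = 18x^3 + 114x^2 + 357x - 1216


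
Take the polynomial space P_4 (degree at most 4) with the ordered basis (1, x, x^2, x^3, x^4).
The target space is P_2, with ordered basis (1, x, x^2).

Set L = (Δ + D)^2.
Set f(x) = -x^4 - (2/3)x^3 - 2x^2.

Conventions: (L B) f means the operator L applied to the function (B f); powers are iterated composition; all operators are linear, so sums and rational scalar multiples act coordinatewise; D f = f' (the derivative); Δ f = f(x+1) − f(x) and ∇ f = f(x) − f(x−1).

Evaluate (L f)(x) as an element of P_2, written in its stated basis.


the image equals g(x) = -48x^2 - 64x - 46

Δ f = -4x^3 - 8x^2 - 10x - 11/3
D f = -4x^3 - 2x^2 - 4x
(Δ + D) f = -8x^3 - 10x^2 - 14x - 11/3
Δ (Δ + D) f = -24x^2 - 44x - 32
D (Δ + D) f = -24x^2 - 20x - 14
(Δ + D) (Δ + D) f = -48x^2 - 64x - 46


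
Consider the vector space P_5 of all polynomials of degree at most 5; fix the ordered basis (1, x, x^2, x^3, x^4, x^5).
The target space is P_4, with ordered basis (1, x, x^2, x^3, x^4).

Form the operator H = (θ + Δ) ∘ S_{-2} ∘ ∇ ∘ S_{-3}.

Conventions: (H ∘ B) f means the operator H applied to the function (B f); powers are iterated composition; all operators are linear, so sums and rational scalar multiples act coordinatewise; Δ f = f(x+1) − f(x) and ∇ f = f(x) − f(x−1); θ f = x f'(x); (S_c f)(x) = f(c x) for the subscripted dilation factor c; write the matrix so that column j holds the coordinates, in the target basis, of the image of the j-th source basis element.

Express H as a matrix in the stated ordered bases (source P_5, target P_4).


image of 1: 0
image of x: 0
image of x^2: -36x - 36
image of x^3: -648x^2 - 810x - 486
image of x^4: -7776x^3 - 11664x^2 - 12312x - 5184
image of x^5: -77760x^4 - 136080x^3 - 194400x^2 - 157950x - 51030
each image's coordinates form column j of the matrix

the matrix is [[0, 0, -36, -486, -5184, -51030]; [0, 0, -36, -810, -12312, -157950]; [0, 0, 0, -648, -11664, -194400]; [0, 0, 0, 0, -7776, -136080]; [0, 0, 0, 0, 0, -77760]] (rows listed top to bottom)


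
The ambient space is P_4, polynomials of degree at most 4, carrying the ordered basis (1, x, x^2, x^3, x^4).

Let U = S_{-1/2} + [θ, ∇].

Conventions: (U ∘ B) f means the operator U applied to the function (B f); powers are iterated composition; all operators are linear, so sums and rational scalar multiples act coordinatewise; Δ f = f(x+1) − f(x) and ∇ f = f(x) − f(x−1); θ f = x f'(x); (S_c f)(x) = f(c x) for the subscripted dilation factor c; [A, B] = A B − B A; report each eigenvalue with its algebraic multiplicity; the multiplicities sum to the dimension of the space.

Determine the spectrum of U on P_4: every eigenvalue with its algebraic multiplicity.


image of 1: 1
image of x: -(1/2)x - 1
image of x^2: (1/4)x^2 - 2x + 2
image of x^3: -(1/8)x^3 - 3x^2 + 6x - 3
image of x^4: (1/16)x^4 - 4x^3 + 12x^2 - 12x + 4
the matrix is upper triangular; its diagonal is (1, -1/2, 1/4, -1/8, 1/16)
for a triangular matrix the eigenvalues are the diagonal entries, with algebraic multiplicity their repetition count

λ = -1/2 (multiplicity 1), λ = -1/8 (multiplicity 1), λ = 1/16 (multiplicity 1), λ = 1/4 (multiplicity 1), λ = 1 (multiplicity 1)


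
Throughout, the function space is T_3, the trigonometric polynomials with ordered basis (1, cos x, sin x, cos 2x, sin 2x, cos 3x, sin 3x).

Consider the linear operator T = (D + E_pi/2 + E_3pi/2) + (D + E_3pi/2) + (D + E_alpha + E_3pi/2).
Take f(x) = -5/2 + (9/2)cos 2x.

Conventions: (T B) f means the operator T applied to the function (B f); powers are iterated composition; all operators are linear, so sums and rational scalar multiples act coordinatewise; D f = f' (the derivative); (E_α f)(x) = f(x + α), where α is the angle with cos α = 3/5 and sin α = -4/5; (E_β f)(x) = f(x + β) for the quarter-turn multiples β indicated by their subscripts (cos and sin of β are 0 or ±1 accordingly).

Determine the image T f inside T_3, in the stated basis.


g(x) = -25/2 - (963/50)cos 2x - (567/25)sin 2x

D f = -9sin 2x
E_pi/2 f = -5/2 - (9/2)cos 2x
E_3pi/2 f = -5/2 - (9/2)cos 2x
(D + E_pi/2 + E_3pi/2) f = -5 - 9cos 2x - 9sin 2x
D f = -9sin 2x
E_3pi/2 f = -5/2 - (9/2)cos 2x
(D + E_3pi/2) f = -5/2 - (9/2)cos 2x - 9sin 2x
D f = -9sin 2x
E_alpha f = -5/2 - (63/50)cos 2x + (108/25)sin 2x
E_3pi/2 f = -5/2 - (9/2)cos 2x
(D + E_alpha + E_3pi/2) f = -5 - (144/25)cos 2x - (117/25)sin 2x
((D + E_pi/2 + E_3pi/2) + (D + E_3pi/2) + (D + E_alpha + E_3pi/2)) f = -25/2 - (963/50)cos 2x - (567/25)sin 2x


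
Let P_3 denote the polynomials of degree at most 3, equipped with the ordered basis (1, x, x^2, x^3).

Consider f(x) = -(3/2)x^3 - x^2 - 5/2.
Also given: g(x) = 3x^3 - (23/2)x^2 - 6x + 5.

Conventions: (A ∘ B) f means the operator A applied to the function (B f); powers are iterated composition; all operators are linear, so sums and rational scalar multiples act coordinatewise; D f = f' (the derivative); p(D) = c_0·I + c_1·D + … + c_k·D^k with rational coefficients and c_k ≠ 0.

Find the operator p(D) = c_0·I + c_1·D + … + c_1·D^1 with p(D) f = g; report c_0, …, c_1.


c_0 = -2, c_1 = 3

D^0 f = -(3/2)x^3 - x^2 - 5/2
D^1 f = -(9/2)x^2 - 2x
matching coefficients of g against c_0 f + c_1 Df + … from the top degree down determines the c_i
solution: c_0 = -2, c_1 = 3


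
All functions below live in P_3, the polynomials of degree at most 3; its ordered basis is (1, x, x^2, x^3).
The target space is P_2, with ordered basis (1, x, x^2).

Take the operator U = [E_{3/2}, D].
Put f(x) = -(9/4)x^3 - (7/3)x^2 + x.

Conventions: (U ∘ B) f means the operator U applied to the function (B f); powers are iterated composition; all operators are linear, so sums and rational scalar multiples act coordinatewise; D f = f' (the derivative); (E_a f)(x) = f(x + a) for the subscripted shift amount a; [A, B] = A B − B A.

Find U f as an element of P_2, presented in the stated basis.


D f = -(27/4)x^2 - (14/3)x + 1
E_{3/2} D f = -(27/4)x^2 - (299/12)x - 339/16
E_{3/2} f = -(9/4)x^3 - (299/24)x^2 - (339/16)x - 363/32
D E_{3/2} f = -(27/4)x^2 - (299/12)x - 339/16
[E_{3/2}, D] f = 0

the result is g(x) = 0


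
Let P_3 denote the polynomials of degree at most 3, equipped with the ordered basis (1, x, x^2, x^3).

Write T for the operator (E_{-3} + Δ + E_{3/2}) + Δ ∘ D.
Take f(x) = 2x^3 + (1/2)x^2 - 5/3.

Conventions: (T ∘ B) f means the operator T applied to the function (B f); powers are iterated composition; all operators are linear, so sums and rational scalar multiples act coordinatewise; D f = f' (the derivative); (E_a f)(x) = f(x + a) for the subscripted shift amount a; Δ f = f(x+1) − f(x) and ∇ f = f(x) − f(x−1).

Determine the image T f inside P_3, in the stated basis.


the image equals g(x) = 4x^3 - 2x^2 + 85x - 851/24

E_{-3} f = 2x^3 - (35/2)x^2 + 51x - 307/6
Δ f = 6x^2 + 7x + 5/2
E_{3/2} f = 2x^3 + (19/2)x^2 + 15x + 149/24
(E_{-3} + Δ + E_{3/2}) f = 4x^3 - 2x^2 + 73x - 1019/24
D f = 6x^2 + x
Δ D f = 12x + 7
((E_{-3} + Δ + E_{3/2}) + Δ ∘ D) f = 4x^3 - 2x^2 + 85x - 851/24


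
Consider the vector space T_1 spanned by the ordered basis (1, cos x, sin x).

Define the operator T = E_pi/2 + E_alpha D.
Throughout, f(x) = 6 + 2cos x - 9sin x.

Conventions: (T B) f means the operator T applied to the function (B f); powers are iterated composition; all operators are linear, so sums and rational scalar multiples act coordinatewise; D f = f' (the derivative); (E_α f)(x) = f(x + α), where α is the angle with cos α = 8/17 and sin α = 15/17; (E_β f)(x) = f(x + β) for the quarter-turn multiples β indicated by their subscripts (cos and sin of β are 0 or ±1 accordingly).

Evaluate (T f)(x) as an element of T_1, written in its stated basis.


E_pi/2 f = 6 - 9cos x - 2sin x
D f = -9cos x - 2sin x
E_alpha D f = -6cos x + 7sin x
(E_pi/2 + E_alpha D) f = 6 - 15cos x + 5sin x

the image equals g(x) = 6 - 15cos x + 5sin x


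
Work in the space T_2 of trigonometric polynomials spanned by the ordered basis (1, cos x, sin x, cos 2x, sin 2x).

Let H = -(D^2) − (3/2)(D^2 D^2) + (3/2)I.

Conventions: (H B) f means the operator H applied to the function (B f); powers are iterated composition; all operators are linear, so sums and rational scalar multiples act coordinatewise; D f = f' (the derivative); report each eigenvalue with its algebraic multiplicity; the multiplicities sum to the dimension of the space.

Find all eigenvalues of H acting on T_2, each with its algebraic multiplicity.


λ = -37/2 (multiplicity 2), λ = 1 (multiplicity 2), λ = 3/2 (multiplicity 1)

image of 1: 3/2
image of cos x: cos x
image of sin x: sin x
image of cos 2x: -(37/2)cos 2x
image of sin 2x: -(37/2)sin 2x
the matrix is diagonal; its diagonal is (3/2, 1, 1, -37/2, -37/2)
for a triangular matrix the eigenvalues are the diagonal entries, with algebraic multiplicity their repetition count


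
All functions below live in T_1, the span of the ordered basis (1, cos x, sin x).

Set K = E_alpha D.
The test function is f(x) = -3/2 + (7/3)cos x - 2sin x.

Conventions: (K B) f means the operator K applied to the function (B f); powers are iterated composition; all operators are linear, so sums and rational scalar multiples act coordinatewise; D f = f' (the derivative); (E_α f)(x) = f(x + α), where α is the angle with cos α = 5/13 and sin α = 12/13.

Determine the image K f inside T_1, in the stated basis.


D f = -2cos x - (7/3)sin x
E_alpha D f = -(38/13)cos x + (37/39)sin x

the image equals g(x) = -(38/13)cos x + (37/39)sin x


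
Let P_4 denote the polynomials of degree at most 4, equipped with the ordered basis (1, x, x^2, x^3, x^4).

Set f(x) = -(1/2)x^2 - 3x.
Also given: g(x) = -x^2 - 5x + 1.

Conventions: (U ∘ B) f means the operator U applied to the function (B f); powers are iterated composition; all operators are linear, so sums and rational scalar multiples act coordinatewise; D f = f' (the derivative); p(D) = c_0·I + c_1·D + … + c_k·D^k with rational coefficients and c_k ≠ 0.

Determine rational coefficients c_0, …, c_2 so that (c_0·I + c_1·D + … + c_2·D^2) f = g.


p(D) = 2·I − D + 2·D^2, i.e. c_0 = 2, c_1 = -1, c_2 = 2

D^0 f = -(1/2)x^2 - 3x
D^1 f = -x - 3
D^2 f = -1
matching coefficients of g against c_0 f + c_1 Df + … from the top degree down determines the c_i
solution: c_0 = 2, c_1 = -1, c_2 = 2


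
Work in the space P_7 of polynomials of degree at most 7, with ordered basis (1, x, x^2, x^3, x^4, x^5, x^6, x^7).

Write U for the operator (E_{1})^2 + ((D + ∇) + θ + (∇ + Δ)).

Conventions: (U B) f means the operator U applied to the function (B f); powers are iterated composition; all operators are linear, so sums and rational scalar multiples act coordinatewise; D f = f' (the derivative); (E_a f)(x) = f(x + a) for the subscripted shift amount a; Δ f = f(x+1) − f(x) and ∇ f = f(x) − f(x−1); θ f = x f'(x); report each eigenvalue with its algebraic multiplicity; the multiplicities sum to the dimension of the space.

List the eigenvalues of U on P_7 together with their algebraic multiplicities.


λ = 1 (multiplicity 1), λ = 2 (multiplicity 1), λ = 3 (multiplicity 1), λ = 4 (multiplicity 1), λ = 5 (multiplicity 1), λ = 6 (multiplicity 1), λ = 7 (multiplicity 1), λ = 8 (multiplicity 1)

image of 1: 1
image of x: 2x + 6
image of x^2: 3x^2 + 12x + 3
image of x^3: 4x^3 + 18x^2 + 9x + 11
image of x^4: 5x^4 + 24x^3 + 18x^2 + 44x + 15
image of x^5: 6x^5 + 30x^4 + 30x^3 + 110x^2 + 75x + 35
image of x^6: 7x^6 + 36x^5 + 45x^4 + 220x^3 + 225x^2 + 210x + 63
image of x^7: 8x^7 + 42x^6 + 63x^5 + 385x^4 + 525x^3 + 735x^2 + 441x + 131
the matrix is upper triangular; its diagonal is (1, 2, 3, 4, 5, 6, 7, 8)
for a triangular matrix the eigenvalues are the diagonal entries, with algebraic multiplicity their repetition count


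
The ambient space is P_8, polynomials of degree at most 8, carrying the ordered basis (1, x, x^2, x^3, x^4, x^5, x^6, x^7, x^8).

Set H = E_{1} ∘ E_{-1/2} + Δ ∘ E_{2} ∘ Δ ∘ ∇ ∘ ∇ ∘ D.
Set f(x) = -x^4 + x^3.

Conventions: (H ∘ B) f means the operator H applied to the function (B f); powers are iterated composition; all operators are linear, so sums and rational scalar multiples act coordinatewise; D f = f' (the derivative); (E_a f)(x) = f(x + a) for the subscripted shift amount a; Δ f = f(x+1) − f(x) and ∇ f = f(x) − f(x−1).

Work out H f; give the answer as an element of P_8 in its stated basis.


E_{-1/2} f = -x^4 + 3x^3 - 3x^2 + (5/4)x - 3/16
E_{1} E_{-1/2} f = -x^4 - x^3 + (1/4)x + 1/16
D f = -4x^3 + 3x^2
∇ D f = -12x^2 + 18x - 7
∇ (∇ ∘ D) f = -24x + 30
Δ ∇ (∇ ∘ D) f = -24
E_{2} Δ ∇ (∇ ∘ D) f = -24
Δ E_{2} Δ ∇ (∇ ∘ D) f = 0
(E_{1} ∘ E_{-1/2} + Δ ∘ E_{2} ∘ Δ ∘ ∇ ∘ ∇ ∘ D) f = -x^4 - x^3 + (1/4)x + 1/16

the image equals g(x) = -x^4 - x^3 + (1/4)x + 1/16


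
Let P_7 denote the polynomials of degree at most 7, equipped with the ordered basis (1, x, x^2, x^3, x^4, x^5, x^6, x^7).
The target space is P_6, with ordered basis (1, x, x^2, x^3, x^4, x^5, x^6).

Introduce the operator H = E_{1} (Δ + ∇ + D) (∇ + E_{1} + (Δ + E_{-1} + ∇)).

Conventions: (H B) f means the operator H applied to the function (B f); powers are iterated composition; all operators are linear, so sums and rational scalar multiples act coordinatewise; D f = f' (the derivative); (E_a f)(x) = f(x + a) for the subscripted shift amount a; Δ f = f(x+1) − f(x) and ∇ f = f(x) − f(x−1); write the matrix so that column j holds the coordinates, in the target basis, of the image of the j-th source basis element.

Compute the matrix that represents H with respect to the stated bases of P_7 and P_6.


image of 1: 0
image of x: 6
image of x^2: 12x + 30
image of x^3: 18x^2 + 90x + 85
image of x^4: 24x^3 + 180x^2 + 340x + 244
image of x^5: 30x^4 + 300x^3 + 850x^2 + 1220x + 679
image of x^6: 36x^5 + 450x^4 + 1700x^3 + 3660x^2 + 4074x + 1910
image of x^7: 42x^6 + 630x^5 + 2975x^4 + 8540x^3 + 14259x^2 + 13370x + 5401
each image's coordinates form column j of the matrix

the matrix is [[0, 6, 30, 85, 244, 679, 1910, 5401]; [0, 0, 12, 90, 340, 1220, 4074, 13370]; [0, 0, 0, 18, 180, 850, 3660, 14259]; [0, 0, 0, 0, 24, 300, 1700, 8540]; [0, 0, 0, 0, 0, 30, 450, 2975]; [0, 0, 0, 0, 0, 0, 36, 630]; [0, 0, 0, 0, 0, 0, 0, 42]] (rows listed top to bottom)


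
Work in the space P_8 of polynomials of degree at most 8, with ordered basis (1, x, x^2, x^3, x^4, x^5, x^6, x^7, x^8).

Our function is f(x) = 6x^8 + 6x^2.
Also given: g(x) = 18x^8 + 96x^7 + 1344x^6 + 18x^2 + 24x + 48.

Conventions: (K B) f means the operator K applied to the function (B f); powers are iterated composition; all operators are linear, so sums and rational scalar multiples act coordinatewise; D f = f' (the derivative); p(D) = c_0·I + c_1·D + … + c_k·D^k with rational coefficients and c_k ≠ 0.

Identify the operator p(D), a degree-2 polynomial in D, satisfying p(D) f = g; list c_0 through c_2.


D^0 f = 6x^8 + 6x^2
D^1 f = 48x^7 + 12x
D^2 f = 336x^6 + 12
matching coefficients of g against c_0 f + c_1 Df + … from the top degree down determines the c_i
solution: c_0 = 3, c_1 = 2, c_2 = 4

c_0 = 3, c_1 = 2, c_2 = 4


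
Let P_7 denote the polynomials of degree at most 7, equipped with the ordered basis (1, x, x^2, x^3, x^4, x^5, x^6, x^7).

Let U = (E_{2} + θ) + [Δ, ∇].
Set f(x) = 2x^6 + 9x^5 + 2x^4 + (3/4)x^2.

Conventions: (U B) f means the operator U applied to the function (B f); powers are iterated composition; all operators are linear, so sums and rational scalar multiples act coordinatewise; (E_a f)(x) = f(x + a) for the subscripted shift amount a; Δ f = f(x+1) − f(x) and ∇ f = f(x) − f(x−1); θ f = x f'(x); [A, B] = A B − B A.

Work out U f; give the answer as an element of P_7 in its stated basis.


the result is g(x) = 14x^6 + 78x^5 + 220x^4 + 696x^3 + (5001/4)x^2 + 1171x + 451

E_{2} f = 2x^6 + 33x^5 + 212x^4 + 696x^3 + (4995/4)x^2 + 1171x + 451
θ f = 12x^6 + 45x^5 + 8x^4 + (3/2)x^2
(E_{2} + θ) f = 14x^6 + 78x^5 + 220x^4 + 696x^3 + (5001/4)x^2 + 1171x + 451
∇ f = 12x^5 + 15x^4 - 42x^3 + 48x^2 - (47/2)x + 17/4
Δ ∇ f = 60x^4 + 180x^3 + 84x^2 + 90x + 19/2
Δ f = 12x^5 + 75x^4 + 138x^3 + 132x^2 + (133/2)x + 55/4
∇ Δ f = 60x^4 + 180x^3 + 84x^2 + 90x + 19/2
[Δ, ∇] f = 0
((E_{2} + θ) + [Δ, ∇]) f = 14x^6 + 78x^5 + 220x^4 + 696x^3 + (5001/4)x^2 + 1171x + 451


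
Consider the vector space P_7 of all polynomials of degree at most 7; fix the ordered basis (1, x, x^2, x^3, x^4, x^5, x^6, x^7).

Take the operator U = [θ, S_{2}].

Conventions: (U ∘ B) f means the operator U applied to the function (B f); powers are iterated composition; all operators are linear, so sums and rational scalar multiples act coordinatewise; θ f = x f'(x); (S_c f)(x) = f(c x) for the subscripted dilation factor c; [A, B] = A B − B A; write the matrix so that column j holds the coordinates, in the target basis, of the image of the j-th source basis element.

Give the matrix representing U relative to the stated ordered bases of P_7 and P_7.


image of 1: 0
image of x: 0
image of x^2: 0
image of x^3: 0
image of x^4: 0
image of x^5: 0
image of x^6: 0
image of x^7: 0
each image's coordinates form column j of the matrix

the matrix is [[0, 0, 0, 0, 0, 0, 0, 0]; [0, 0, 0, 0, 0, 0, 0, 0]; [0, 0, 0, 0, 0, 0, 0, 0]; [0, 0, 0, 0, 0, 0, 0, 0]; [0, 0, 0, 0, 0, 0, 0, 0]; [0, 0, 0, 0, 0, 0, 0, 0]; [0, 0, 0, 0, 0, 0, 0, 0]; [0, 0, 0, 0, 0, 0, 0, 0]] (rows listed top to bottom)


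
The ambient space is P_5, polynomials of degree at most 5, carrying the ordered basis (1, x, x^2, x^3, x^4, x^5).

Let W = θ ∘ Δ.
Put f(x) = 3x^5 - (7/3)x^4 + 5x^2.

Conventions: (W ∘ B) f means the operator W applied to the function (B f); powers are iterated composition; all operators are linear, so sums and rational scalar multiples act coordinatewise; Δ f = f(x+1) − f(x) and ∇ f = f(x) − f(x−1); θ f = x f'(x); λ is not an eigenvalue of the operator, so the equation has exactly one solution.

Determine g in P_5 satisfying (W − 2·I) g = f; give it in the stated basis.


the result is g(x) = -(3/2)x^5 - (83/6)x^4 - (211/2)x^3 - 417x^2 - (1820/3)x

write g with unknown coordinates in the stated basis and equate coefficients in (W − 2·I) g = f
solving from the highest basis element down gives g = -(3/2)x^5 - (83/6)x^4 - (211/2)x^3 - 417x^2 - (1820/3)x
check: W g = -30x^4 - 211x^3 - 829x^2 - (3640/3)x
so W g − 2·g = 3x^5 - (7/3)x^4 + 5x^2 = f ✓


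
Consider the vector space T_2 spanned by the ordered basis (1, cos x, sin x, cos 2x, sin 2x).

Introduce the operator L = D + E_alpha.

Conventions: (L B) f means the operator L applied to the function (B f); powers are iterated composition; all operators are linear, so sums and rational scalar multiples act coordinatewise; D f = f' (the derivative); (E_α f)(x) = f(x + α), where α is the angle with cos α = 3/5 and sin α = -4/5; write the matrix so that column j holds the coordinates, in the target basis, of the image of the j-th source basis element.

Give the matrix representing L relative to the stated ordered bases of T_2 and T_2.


the matrix is [[1, 0, 0, 0, 0]; [0, 3/5, 1/5, 0, 0]; [0, -1/5, 3/5, 0, 0]; [0, 0, 0, -7/25, 26/25]; [0, 0, 0, -26/25, -7/25]] (rows listed top to bottom)

image of 1: 1
image of cos x: (3/5)cos x - (1/5)sin x
image of sin x: (1/5)cos x + (3/5)sin x
image of cos 2x: -(7/25)cos 2x - (26/25)sin 2x
image of sin 2x: (26/25)cos 2x - (7/25)sin 2x
each image's coordinates form column j of the matrix


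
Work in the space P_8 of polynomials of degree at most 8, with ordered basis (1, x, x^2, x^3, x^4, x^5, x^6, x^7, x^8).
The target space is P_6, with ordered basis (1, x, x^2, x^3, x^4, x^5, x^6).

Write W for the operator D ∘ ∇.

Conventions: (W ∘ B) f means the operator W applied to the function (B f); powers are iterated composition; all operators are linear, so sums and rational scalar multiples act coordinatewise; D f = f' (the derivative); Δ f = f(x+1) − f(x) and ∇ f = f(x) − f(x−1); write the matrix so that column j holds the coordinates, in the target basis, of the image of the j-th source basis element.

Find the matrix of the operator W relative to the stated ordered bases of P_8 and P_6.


the matrix is [[0, 0, 2, -3, 4, -5, 6, -7, 8]; [0, 0, 0, 6, -12, 20, -30, 42, -56]; [0, 0, 0, 0, 12, -30, 60, -105, 168]; [0, 0, 0, 0, 0, 20, -60, 140, -280]; [0, 0, 0, 0, 0, 0, 30, -105, 280]; [0, 0, 0, 0, 0, 0, 0, 42, -168]; [0, 0, 0, 0, 0, 0, 0, 0, 56]] (rows listed top to bottom)

image of 1: 0
image of x: 0
image of x^2: 2
image of x^3: 6x - 3
image of x^4: 12x^2 - 12x + 4
image of x^5: 20x^3 - 30x^2 + 20x - 5
image of x^6: 30x^4 - 60x^3 + 60x^2 - 30x + 6
image of x^7: 42x^5 - 105x^4 + 140x^3 - 105x^2 + 42x - 7
image of x^8: 56x^6 - 168x^5 + 280x^4 - 280x^3 + 168x^2 - 56x + 8
each image's coordinates form column j of the matrix


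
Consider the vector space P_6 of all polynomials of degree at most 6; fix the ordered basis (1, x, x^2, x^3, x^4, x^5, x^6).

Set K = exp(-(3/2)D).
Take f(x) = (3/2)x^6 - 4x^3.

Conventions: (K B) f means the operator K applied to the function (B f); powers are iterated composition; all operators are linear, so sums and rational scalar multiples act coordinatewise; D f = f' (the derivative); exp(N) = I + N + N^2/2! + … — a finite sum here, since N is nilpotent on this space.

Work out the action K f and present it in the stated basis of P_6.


the image equals g(x) = (3/2)x^6 - (27/2)x^5 + (405/8)x^4 - (421/4)x^3 + (4221/32)x^2 - (3051/32)x + 3915/128

order-1 term: -(27/2)x^5 + 18x^2
order-2 term: (405/8)x^4 - 27x
order-3 term: -(405/4)x^3 + 27/2
order-4 term: (3645/32)x^2
order-5 term: -(2187/32)x
order-6 term: 2187/128
the series for exp(-(3/2)D) f terminates at order 6
exp(-(3/2)D) f = (3/2)x^6 - (27/2)x^5 + (405/8)x^4 - (421/4)x^3 + (4221/32)x^2 - (3051/32)x + 3915/128


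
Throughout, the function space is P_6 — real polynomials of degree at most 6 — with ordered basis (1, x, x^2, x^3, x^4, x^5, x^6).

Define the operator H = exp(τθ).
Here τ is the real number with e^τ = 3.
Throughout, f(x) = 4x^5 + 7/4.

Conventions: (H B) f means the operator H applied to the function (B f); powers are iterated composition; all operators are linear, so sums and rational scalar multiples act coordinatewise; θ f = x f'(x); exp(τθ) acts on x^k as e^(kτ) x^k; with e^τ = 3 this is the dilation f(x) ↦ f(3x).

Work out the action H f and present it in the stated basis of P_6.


the result is g(x) = 972x^5 + 7/4

exp(τθ) x^k = e^(kτ) x^k; with e^τ = 3 this sends x^k to 3^k x^k
x^5 ↦ 243 x^5
applying this coordinatewise to f: exp(τθ) f = 972x^5 + 7/4


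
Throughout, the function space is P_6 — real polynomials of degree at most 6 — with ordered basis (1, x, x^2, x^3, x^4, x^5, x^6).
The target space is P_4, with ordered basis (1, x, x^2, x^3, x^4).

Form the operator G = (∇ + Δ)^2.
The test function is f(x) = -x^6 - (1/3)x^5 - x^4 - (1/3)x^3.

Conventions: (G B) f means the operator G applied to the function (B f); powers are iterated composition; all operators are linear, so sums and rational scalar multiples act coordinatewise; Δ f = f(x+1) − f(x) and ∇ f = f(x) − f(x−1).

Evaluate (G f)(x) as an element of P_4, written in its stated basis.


∇ f = -6x^5 + (40/3)x^4 - (62/3)x^3 + (50/3)x^2 - (22/3)x + 4/3
Δ f = -6x^5 - (50/3)x^4 - (82/3)x^3 - (76/3)x^2 - (38/3)x - 8/3
(∇ + Δ) f = -12x^5 - (10/3)x^4 - 48x^3 - (26/3)x^2 - 20x - 4/3
∇ (∇ + Δ) f = -60x^4 + (320/3)x^3 - 244x^2 + (520/3)x - 68
Δ (∇ + Δ) f = -60x^4 - (400/3)x^3 - 284x^2 - (704/3)x - 92
(∇ + Δ) (∇ + Δ) f = -120x^4 - (80/3)x^3 - 528x^2 - (184/3)x - 160

the result is g(x) = -120x^4 - (80/3)x^3 - 528x^2 - (184/3)x - 160


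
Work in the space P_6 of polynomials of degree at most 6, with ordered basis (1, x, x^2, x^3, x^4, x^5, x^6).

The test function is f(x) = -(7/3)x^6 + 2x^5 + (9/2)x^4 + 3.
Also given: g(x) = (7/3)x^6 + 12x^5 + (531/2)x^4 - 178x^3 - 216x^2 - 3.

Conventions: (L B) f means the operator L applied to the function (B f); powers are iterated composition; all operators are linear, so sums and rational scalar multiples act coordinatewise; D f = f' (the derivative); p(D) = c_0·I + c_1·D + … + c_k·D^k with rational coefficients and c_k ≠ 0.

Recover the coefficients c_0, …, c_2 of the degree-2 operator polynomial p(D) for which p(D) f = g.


p(D) = -I − D − 4·D^2, i.e. c_0 = -1, c_1 = -1, c_2 = -4

D^0 f = -(7/3)x^6 + 2x^5 + (9/2)x^4 + 3
D^1 f = -14x^5 + 10x^4 + 18x^3
D^2 f = -70x^4 + 40x^3 + 54x^2
matching coefficients of g against c_0 f + c_1 Df + … from the top degree down determines the c_i
solution: c_0 = -1, c_1 = -1, c_2 = -4


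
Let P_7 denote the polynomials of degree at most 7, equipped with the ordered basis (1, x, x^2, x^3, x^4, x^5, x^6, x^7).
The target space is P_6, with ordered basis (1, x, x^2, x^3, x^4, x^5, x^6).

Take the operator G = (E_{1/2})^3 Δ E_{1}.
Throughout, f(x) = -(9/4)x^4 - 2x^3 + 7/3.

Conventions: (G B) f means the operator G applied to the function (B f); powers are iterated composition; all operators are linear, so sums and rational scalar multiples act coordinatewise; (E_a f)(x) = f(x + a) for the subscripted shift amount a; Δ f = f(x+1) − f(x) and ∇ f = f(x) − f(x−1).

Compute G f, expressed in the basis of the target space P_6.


the result is g(x) = -9x^3 - 87x^2 - (1125/4)x - 1217/4

E_{1} f = -(9/4)x^4 - 11x^3 - (39/2)x^2 - 15x - 23/12
Δ E_{1} f = -9x^3 - (93/2)x^2 - 81x - 191/4
E_{1/2} Δ E_{1} f = -9x^3 - 60x^2 - (537/4)x - 101
E_{1/2} E_{1/2} Δ E_{1} f = -9x^3 - (147/2)x^2 - 201x - 737/4
E_{1/2} E_{1/2} E_{1/2} Δ E_{1} f = -9x^3 - 87x^2 - (1125/4)x - 1217/4


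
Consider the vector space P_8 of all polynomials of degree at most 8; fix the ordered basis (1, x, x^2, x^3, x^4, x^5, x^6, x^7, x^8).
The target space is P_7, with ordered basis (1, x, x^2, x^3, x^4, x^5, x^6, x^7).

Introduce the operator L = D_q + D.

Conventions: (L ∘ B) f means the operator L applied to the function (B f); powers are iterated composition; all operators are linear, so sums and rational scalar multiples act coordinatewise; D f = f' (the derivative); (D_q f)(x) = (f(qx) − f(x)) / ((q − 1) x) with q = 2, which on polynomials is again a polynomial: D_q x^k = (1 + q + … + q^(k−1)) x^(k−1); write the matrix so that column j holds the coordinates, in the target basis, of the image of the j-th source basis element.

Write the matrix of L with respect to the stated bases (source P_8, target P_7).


the matrix is [[0, 2, 0, 0, 0, 0, 0, 0, 0]; [0, 0, 5, 0, 0, 0, 0, 0, 0]; [0, 0, 0, 10, 0, 0, 0, 0, 0]; [0, 0, 0, 0, 19, 0, 0, 0, 0]; [0, 0, 0, 0, 0, 36, 0, 0, 0]; [0, 0, 0, 0, 0, 0, 69, 0, 0]; [0, 0, 0, 0, 0, 0, 0, 134, 0]; [0, 0, 0, 0, 0, 0, 0, 0, 263]] (rows listed top to bottom)

image of 1: 0
image of x: 2
image of x^2: 5x
image of x^3: 10x^2
image of x^4: 19x^3
image of x^5: 36x^4
image of x^6: 69x^5
image of x^7: 134x^6
image of x^8: 263x^7
each image's coordinates form column j of the matrix


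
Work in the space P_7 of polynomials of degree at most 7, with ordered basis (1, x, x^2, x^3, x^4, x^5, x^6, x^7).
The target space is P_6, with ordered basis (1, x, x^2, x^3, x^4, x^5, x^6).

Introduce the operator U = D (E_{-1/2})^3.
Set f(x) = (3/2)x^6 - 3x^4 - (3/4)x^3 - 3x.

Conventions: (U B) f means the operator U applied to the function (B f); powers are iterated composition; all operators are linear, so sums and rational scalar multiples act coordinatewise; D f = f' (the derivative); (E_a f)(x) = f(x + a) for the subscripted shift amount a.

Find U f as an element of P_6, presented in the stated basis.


the image equals g(x) = 9x^5 - (135/2)x^4 + (381/2)x^3 - 252x^2 + (2457/16)x - 1149/32

E_{-1/2} f = (3/2)x^6 - (9/2)x^5 + (21/8)x^4 + (3/2)x^3 - (63/32)x^2 - (75/32)x + 183/128
E_{-1/2} E_{-1/2} f = (3/2)x^6 - 9x^5 + (39/2)x^4 - (75/4)x^3 + (27/4)x^2 - (9/4)x + 9/4
E_{-1/2} E_{-1/2} E_{-1/2} f = (3/2)x^6 - (27/2)x^5 + (381/8)x^4 - 84x^3 + (2457/32)x^2 - (1149/32)x + 1143/128
D (E_{-1/2})^3 f = 9x^5 - (135/2)x^4 + (381/2)x^3 - 252x^2 + (2457/16)x - 1149/32


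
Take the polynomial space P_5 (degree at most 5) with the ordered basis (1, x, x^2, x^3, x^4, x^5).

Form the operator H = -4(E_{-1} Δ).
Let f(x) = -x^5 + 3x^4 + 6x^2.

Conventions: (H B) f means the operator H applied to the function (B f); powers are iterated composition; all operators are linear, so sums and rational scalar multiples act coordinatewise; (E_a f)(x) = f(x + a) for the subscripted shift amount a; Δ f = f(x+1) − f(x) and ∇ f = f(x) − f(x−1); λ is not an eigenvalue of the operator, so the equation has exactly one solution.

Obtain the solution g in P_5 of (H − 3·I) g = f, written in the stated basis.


write g with unknown coordinates in the stated basis and equate coefficients in (H − 3·I) g = f
solving from the highest basis element down gives g = (1/3)x^5 - (29/9)x^4 + (584/27)x^3 - (3206/27)x^2 + (34228/81)x - 183544/243
check: H g = -(20/3)x^4 + (584/9)x^3 - (3152/9)x^2 + (34228/27)x - 183544/81
so H g − 3·g = -x^5 + 3x^4 + 6x^2 = f ✓

g(x) = (1/3)x^5 - (29/9)x^4 + (584/27)x^3 - (3206/27)x^2 + (34228/81)x - 183544/243


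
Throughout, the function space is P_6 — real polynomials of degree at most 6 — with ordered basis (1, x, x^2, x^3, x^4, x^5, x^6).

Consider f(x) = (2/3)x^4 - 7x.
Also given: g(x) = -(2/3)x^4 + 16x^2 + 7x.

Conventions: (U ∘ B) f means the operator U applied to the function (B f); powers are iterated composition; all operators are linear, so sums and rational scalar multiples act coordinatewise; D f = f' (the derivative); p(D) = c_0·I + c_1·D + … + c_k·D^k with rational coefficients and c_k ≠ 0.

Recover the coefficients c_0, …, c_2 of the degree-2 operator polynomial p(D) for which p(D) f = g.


D^0 f = (2/3)x^4 - 7x
D^1 f = (8/3)x^3 - 7
D^2 f = 8x^2
matching coefficients of g against c_0 f + c_1 Df + … from the top degree down determines the c_i
solution: c_0 = -1, c_1 = 0, c_2 = 2

p(D) = -I + 2·D^2, i.e. c_0 = -1, c_1 = 0, c_2 = 2


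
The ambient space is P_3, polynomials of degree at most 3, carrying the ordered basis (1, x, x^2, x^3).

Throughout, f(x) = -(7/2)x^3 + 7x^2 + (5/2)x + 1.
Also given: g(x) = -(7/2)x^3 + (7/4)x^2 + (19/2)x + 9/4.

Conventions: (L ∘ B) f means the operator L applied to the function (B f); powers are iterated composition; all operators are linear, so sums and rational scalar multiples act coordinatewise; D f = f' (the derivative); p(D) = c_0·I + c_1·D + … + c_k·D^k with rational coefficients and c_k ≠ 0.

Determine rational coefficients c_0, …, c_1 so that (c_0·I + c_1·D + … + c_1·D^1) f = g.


p(D) = I + (1/2)·D, i.e. c_0 = 1, c_1 = 1/2

D^0 f = -(7/2)x^3 + 7x^2 + (5/2)x + 1
D^1 f = -(21/2)x^2 + 14x + 5/2
matching coefficients of g against c_0 f + c_1 Df + … from the top degree down determines the c_i
solution: c_0 = 1, c_1 = 1/2


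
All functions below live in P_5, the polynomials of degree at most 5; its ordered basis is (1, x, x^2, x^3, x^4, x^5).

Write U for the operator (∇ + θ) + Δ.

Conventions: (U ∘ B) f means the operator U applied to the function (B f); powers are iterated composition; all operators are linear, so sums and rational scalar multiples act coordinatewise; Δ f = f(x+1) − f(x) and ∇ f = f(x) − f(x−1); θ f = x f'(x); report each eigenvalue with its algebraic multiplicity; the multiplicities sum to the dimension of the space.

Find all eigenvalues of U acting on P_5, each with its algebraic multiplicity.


image of 1: 0
image of x: x + 2
image of x^2: 2x^2 + 4x
image of x^3: 3x^3 + 6x^2 + 2
image of x^4: 4x^4 + 8x^3 + 8x
image of x^5: 5x^5 + 10x^4 + 20x^2 + 2
the matrix is upper triangular; its diagonal is (0, 1, 2, 3, 4, 5)
for a triangular matrix the eigenvalues are the diagonal entries, with algebraic multiplicity their repetition count

λ = 0 (multiplicity 1), λ = 1 (multiplicity 1), λ = 2 (multiplicity 1), λ = 3 (multiplicity 1), λ = 4 (multiplicity 1), λ = 5 (multiplicity 1)


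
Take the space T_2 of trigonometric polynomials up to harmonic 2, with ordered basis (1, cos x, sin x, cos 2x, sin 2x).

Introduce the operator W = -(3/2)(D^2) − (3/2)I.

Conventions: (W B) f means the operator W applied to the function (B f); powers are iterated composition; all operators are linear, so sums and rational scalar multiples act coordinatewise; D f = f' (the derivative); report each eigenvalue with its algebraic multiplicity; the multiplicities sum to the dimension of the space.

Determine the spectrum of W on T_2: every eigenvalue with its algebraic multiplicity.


λ = -3/2 (multiplicity 1), λ = 0 (multiplicity 2), λ = 9/2 (multiplicity 2)

image of 1: -3/2
image of cos x: 0
image of sin x: 0
image of cos 2x: (9/2)cos 2x
image of sin 2x: (9/2)sin 2x
the matrix is diagonal; its diagonal is (-3/2, 0, 0, 9/2, 9/2)
for a triangular matrix the eigenvalues are the diagonal entries, with algebraic multiplicity their repetition count


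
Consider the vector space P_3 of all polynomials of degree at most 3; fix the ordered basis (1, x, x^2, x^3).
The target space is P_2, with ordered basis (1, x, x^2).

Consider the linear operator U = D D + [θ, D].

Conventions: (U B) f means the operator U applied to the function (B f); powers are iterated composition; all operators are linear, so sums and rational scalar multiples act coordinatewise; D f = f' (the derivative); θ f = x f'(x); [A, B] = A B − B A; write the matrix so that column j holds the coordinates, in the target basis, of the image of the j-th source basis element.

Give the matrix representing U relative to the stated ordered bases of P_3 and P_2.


the matrix is [[0, -1, 2, 0]; [0, 0, -2, 6]; [0, 0, 0, -3]] (rows listed top to bottom)

image of 1: 0
image of x: -1
image of x^2: -2x + 2
image of x^3: -3x^2 + 6x
each image's coordinates form column j of the matrix


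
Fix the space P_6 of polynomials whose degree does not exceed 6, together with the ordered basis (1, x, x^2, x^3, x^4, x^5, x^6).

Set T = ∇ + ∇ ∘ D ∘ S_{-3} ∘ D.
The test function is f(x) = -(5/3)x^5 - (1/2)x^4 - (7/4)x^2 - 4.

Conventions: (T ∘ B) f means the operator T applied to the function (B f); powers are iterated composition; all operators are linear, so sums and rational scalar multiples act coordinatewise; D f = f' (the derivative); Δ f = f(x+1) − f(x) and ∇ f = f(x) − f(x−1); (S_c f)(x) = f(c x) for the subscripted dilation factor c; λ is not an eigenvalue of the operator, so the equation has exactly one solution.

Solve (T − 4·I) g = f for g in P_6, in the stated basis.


the image equals g(x) = (5/12)x^5 + (31/48)x^4 - (19/48)x^3 + (97241/192)x^2 - (137173/384)x + 985/1536

write g with unknown coordinates in the stated basis and equate coefficients in (T − 4·I) g = f
solving from the highest basis element down gives g = (5/12)x^5 + (31/48)x^4 - (19/48)x^3 + (97241/192)x^2 - (137173/384)x + 985/1536
check: T g = (25/12)x^4 - (19/12)x^3 + (97157/48)x^2 - (137173/96)x - 551/384
so T g − 4·g = -(5/3)x^5 - (1/2)x^4 - (7/4)x^2 - 4 = f ✓


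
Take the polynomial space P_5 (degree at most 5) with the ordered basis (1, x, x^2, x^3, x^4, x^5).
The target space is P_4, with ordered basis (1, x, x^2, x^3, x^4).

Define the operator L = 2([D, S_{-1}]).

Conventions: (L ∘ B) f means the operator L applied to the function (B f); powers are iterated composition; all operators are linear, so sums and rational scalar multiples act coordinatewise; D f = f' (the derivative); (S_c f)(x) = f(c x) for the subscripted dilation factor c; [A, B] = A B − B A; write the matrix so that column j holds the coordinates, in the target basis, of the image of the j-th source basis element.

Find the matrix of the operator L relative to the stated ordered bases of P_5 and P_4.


the matrix is [[0, -4, 0, 0, 0, 0]; [0, 0, 8, 0, 0, 0]; [0, 0, 0, -12, 0, 0]; [0, 0, 0, 0, 16, 0]; [0, 0, 0, 0, 0, -20]] (rows listed top to bottom)

image of 1: 0
image of x: -4
image of x^2: 8x
image of x^3: -12x^2
image of x^4: 16x^3
image of x^5: -20x^4
each image's coordinates form column j of the matrix
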